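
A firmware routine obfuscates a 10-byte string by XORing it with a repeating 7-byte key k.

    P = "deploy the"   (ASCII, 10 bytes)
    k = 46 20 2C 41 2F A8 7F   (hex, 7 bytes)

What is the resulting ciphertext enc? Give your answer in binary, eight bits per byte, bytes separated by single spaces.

00100010 01000101 01011100 00101101 01000000 11010001 01011111 00110010 01001000 01001001

The 7-byte key repeats, so the effective keystream is 46 20 2c 41 2f a8 7f 46 20 2c.
byte 0: 64 ^ 46 = 22
byte 1: 65 ^ 20 = 45
byte 2: 70 ^ 2c = 5c
byte 3: 6c ^ 41 = 2d
byte 4: 6f ^ 2f = 40
byte 5: 79 ^ a8 = d1
byte 6: 20 ^ 7f = 5f
byte 7: 74 ^ 46 = 32
byte 8: 68 ^ 20 = 48
byte 9: 65 ^ 2c = 49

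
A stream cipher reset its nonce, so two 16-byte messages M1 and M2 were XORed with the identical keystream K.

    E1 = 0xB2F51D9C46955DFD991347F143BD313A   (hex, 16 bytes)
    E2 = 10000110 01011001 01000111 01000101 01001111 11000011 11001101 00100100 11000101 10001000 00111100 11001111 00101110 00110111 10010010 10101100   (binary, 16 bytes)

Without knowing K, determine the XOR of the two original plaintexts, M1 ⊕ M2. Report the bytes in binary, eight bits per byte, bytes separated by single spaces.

00110100 10101100 01011010 11011001 00001001 01010110 10010000 11011001 01011100 10011011 01111011 00111110 01101101 10001010 10100011 10010110

E1 ⊕ E2 = (M1 ⊕ K) ⊕ (M2 ⊕ K) = M1 ⊕ M2 — the shared key cancels under XOR.
byte 0: b2 XOR 86 = 34
byte 1: f5 XOR 59 = ac
byte 2: 1d XOR 47 = 5a
byte 3: 9c XOR 45 = d9
byte 4: 46 XOR 4f = 09
byte 5: 95 XOR c3 = 56
byte 6: 5d XOR cd = 90
byte 7: fd XOR 24 = d9
byte 8: 99 XOR c5 = 5c
byte 9: 13 XOR 88 = 9b
byte 10: 47 XOR 3c = 7b
byte 11: f1 XOR cf = 3e
byte 12: 43 XOR 2e = 6d
byte 13: bd XOR 37 = 8a
byte 14: 31 XOR 92 = a3
byte 15: 3a XOR ac = 96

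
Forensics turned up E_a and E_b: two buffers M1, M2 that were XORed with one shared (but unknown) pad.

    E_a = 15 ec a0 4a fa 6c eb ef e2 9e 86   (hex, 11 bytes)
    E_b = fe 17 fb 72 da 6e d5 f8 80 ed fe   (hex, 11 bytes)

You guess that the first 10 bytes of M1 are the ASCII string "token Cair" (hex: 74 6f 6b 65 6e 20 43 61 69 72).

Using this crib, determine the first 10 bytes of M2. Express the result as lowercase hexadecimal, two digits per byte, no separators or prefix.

First, E_a ⊕ E_b = (M1 ⊕ K) ⊕ (M2 ⊕ K) = M1 ⊕ M2, so the key drops out. Then M2 = (M1 ⊕ M2) ⊕ M1 over the first 10 bytes.
byte 0: (15 XOR fe) XOR 74 = eb XOR 74 = 9f
byte 1: (ec XOR 17) XOR 6f = fb XOR 6f = 94
byte 2: (a0 XOR fb) XOR 6b = 5b XOR 6b = 30
byte 3: (4a XOR 72) XOR 65 = 38 XOR 65 = 5d
byte 4: (fa XOR da) XOR 6e = 20 XOR 6e = 4e
byte 5: (6c XOR 6e) XOR 20 = 02 XOR 20 = 22
byte 6: (eb XOR d5) XOR 43 = 3e XOR 43 = 7d
byte 7: (ef XOR f8) XOR 61 = 17 XOR 61 = 76
byte 8: (e2 XOR 80) XOR 69 = 62 XOR 69 = 0b
byte 9: (9e XOR ed) XOR 72 = 73 XOR 72 = 01

9f94305d4e227d760b01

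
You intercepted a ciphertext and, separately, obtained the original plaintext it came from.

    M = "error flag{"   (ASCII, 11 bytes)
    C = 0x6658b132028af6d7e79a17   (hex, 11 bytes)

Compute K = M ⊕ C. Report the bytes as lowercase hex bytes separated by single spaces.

03 2a c3 5d 70 aa 90 bb 86 fd 6c

Since C = M ⊕ K, XORing both sides with M gives K = M ⊕ C.
byte 0: 65 ^ 66 = 03
byte 1: 72 ^ 58 = 2a
byte 2: 72 ^ b1 = c3
byte 3: 6f ^ 32 = 5d
byte 4: 72 ^ 02 = 70
byte 5: 20 ^ 8a = aa
byte 6: 66 ^ f6 = 90
byte 7: 6c ^ d7 = bb
byte 8: 61 ^ e7 = 86
byte 9: 67 ^ 9a = fd
byte 10: 7b ^ 17 = 6c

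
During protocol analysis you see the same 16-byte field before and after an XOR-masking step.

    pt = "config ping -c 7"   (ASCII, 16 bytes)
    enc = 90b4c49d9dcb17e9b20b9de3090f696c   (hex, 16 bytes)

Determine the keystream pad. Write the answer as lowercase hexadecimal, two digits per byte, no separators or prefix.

f3dbaafbf4ac3799db65fac3246c495b

Since enc = pt ⊕ pad, XORing both sides with pt gives pad = pt ⊕ enc.
 99 ⊕ 144 = 243
111 ⊕ 180 = 219
110 ⊕ 196 = 170
102 ⊕ 157 = 251
105 ⊕ 157 = 244
103 ⊕ 203 = 172
 32 ⊕  23 =  55
112 ⊕ 233 = 153
105 ⊕ 178 = 219
110 ⊕  11 = 101
103 ⊕ 157 = 250
 32 ⊕ 227 = 195
 45 ⊕   9 =  36
 99 ⊕  15 = 108
 32 ⊕ 105 =  73
 55 ⊕ 108 =  91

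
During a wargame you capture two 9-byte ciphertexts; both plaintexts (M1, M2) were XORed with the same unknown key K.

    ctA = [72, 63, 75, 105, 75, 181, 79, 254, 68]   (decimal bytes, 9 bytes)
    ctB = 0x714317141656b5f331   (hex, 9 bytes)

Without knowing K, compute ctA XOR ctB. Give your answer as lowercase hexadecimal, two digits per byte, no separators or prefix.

ctA ⊕ ctB = (M1 ⊕ K) ⊕ (M2 ⊕ K) = M1 ⊕ M2 — the shared key cancels under XOR.
48 ^ 71 = 39
3f ^ 43 = 7c
4b ^ 17 = 5c
69 ^ 14 = 7d
4b ^ 16 = 5d
b5 ^ 56 = e3
4f ^ b5 = fa
fe ^ f3 = 0d
44 ^ 31 = 75

397c5c7d5de3fa0d75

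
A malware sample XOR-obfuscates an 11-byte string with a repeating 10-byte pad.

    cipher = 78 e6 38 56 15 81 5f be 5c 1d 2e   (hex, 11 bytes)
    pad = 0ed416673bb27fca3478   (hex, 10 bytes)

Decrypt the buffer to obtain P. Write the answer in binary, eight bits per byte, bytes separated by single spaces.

The 10-byte key repeats, so the effective keystream is 0e d4 16 67 3b b2 7f ca 34 78 0e.
byte 0: 01111000 ^ 00001110 = 01110110
byte 1: 11100110 ^ 11010100 = 00110010
byte 2: 00111000 ^ 00010110 = 00101110
byte 3: 01010110 ^ 01100111 = 00110001
byte 4: 00010101 ^ 00111011 = 00101110
byte 5: 10000001 ^ 10110010 = 00110011
byte 6: 01011111 ^ 01111111 = 00100000
byte 7: 10111110 ^ 11001010 = 01110100
byte 8: 01011100 ^ 00110100 = 01101000
byte 9: 00011101 ^ 01111000 = 01100101
byte 10: 00101110 ^ 00001110 = 00100000

01110110 00110010 00101110 00110001 00101110 00110011 00100000 01110100 01101000 01100101 00100000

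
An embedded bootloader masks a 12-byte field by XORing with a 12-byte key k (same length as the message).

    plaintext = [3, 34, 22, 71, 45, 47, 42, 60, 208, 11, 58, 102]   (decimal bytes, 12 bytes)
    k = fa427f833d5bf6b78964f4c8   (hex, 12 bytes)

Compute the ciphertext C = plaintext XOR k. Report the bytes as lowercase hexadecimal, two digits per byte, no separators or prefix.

f96069c41074dc8b596fceae

03 XOR fa = f9
22 XOR 42 = 60
16 XOR 7f = 69
47 XOR 83 = c4
2d XOR 3d = 10
2f XOR 5b = 74
2a XOR f6 = dc
3c XOR b7 = 8b
d0 XOR 89 = 59
0b XOR 64 = 6f
3a XOR f4 = ce
66 XOR c8 = ae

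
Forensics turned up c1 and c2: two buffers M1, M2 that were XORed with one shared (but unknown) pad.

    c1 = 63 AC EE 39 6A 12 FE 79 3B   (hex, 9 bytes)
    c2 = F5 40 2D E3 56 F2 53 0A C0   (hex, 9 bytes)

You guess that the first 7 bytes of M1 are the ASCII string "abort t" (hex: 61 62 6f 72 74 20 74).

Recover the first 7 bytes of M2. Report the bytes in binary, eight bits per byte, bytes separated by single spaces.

11110111 10001110 10101100 10101000 01001000 11000000 11011001

First, c1 ⊕ c2 = (M1 ⊕ K) ⊕ (M2 ⊕ K) = M1 ⊕ M2, so the key drops out. Then M2 = (M1 ⊕ M2) ⊕ M1 over the first 7 bytes.
byte 0: (63 ⊕ f5) ⊕ 61 = 96 ⊕ 61 = f7
byte 1: (ac ⊕ 40) ⊕ 62 = ec ⊕ 62 = 8e
byte 2: (ee ⊕ 2d) ⊕ 6f = c3 ⊕ 6f = ac
byte 3: (39 ⊕ e3) ⊕ 72 = da ⊕ 72 = a8
byte 4: (6a ⊕ 56) ⊕ 74 = 3c ⊕ 74 = 48
byte 5: (12 ⊕ f2) ⊕ 20 = e0 ⊕ 20 = c0
byte 6: (fe ⊕ 53) ⊕ 74 = ad ⊕ 74 = d9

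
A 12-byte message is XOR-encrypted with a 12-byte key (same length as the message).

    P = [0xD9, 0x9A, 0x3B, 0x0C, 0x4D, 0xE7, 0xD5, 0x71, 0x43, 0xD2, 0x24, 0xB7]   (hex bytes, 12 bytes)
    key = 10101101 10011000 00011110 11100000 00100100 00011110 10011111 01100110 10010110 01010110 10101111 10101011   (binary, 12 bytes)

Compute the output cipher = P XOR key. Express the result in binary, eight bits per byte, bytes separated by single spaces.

01110100 00000010 00100101 11101100 01101001 11111001 01001010 00010111 11010101 10000100 10001011 00011100

d9 ⊕ ad = 74
9a ⊕ 98 = 02
3b ⊕ 1e = 25
0c ⊕ e0 = ec
4d ⊕ 24 = 69
e7 ⊕ 1e = f9
d5 ⊕ 9f = 4a
71 ⊕ 66 = 17
43 ⊕ 96 = d5
d2 ⊕ 56 = 84
24 ⊕ af = 8b
b7 ⊕ ab = 1c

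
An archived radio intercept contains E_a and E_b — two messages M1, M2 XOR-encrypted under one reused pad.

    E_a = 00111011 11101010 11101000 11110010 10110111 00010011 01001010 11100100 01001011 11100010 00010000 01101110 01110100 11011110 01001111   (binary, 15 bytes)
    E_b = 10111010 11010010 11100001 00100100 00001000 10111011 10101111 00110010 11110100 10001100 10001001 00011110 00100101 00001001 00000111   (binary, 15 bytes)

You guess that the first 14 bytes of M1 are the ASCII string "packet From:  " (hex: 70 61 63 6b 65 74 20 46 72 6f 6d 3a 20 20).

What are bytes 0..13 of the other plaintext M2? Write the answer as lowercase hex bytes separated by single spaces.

First, E_a ⊕ E_b = (M1 ⊕ K) ⊕ (M2 ⊕ K) = M1 ⊕ M2, so the key drops out. Then M2 = (M1 ⊕ M2) ⊕ M1 over the first 14 bytes.
byte 0: (3b ^ ba) ^ 70 = 81 ^ 70 = f1
byte 1: (ea ^ d2) ^ 61 = 38 ^ 61 = 59
byte 2: (e8 ^ e1) ^ 63 = 09 ^ 63 = 6a
byte 3: (f2 ^ 24) ^ 6b = d6 ^ 6b = bd
byte 4: (b7 ^ 08) ^ 65 = bf ^ 65 = da
byte 5: (13 ^ bb) ^ 74 = a8 ^ 74 = dc
byte 6: (4a ^ af) ^ 20 = e5 ^ 20 = c5
byte 7: (e4 ^ 32) ^ 46 = d6 ^ 46 = 90
byte 8: (4b ^ f4) ^ 72 = bf ^ 72 = cd
byte 9: (e2 ^ 8c) ^ 6f = 6e ^ 6f = 01
byte 10: (10 ^ 89) ^ 6d = 99 ^ 6d = f4
byte 11: (6e ^ 1e) ^ 3a = 70 ^ 3a = 4a
byte 12: (74 ^ 25) ^ 20 = 51 ^ 20 = 71
byte 13: (de ^ 09) ^ 20 = d7 ^ 20 = f7

f1 59 6a bd da dc c5 90 cd 01 f4 4a 71 f7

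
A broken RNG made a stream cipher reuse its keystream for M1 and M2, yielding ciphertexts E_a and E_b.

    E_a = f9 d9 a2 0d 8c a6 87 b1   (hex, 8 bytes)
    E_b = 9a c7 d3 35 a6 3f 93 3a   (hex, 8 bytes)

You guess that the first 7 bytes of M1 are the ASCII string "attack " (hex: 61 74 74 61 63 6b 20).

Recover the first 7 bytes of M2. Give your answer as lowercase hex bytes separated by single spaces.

02 6a 05 59 49 f2 34

First, E_a ⊕ E_b = (M1 ⊕ K) ⊕ (M2 ⊕ K) = M1 ⊕ M2, so the key drops out. Then M2 = (M1 ⊕ M2) ⊕ M1 over the first 7 bytes.
byte 0: (f9 ^ 9a) ^ 61 = 63 ^ 61 = 02
byte 1: (d9 ^ c7) ^ 74 = 1e ^ 74 = 6a
byte 2: (a2 ^ d3) ^ 74 = 71 ^ 74 = 05
byte 3: (0d ^ 35) ^ 61 = 38 ^ 61 = 59
byte 4: (8c ^ a6) ^ 63 = 2a ^ 63 = 49
byte 5: (a6 ^ 3f) ^ 6b = 99 ^ 6b = f2
byte 6: (87 ^ 93) ^ 20 = 14 ^ 20 = 34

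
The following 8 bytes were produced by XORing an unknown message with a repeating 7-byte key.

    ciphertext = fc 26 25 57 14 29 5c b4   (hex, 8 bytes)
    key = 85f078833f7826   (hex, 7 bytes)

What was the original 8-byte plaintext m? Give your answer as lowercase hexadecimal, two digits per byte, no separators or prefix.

79d65dd42b517a31

The 7-byte key repeats, so the effective keystream is 85 f0 78 83 3f 78 26 85.
byte 0: 252 XOR 133 = 121
byte 1:  38 XOR 240 = 214
byte 2:  37 XOR 120 =  93
byte 3:  87 XOR 131 = 212
byte 4:  20 XOR  63 =  43
byte 5:  41 XOR 120 =  81
byte 6:  92 XOR  38 = 122
byte 7: 180 XOR 133 =  49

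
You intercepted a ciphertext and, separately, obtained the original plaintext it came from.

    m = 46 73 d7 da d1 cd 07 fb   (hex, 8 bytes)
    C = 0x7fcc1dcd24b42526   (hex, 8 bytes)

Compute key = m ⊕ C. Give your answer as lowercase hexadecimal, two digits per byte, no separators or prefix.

Since C = m ⊕ key, XORing both sides with m gives key = m ⊕ C.
byte 0: 46 XOR 7f = 39
byte 1: 73 XOR cc = bf
byte 2: d7 XOR 1d = ca
byte 3: da XOR cd = 17
byte 4: d1 XOR 24 = f5
byte 5: cd XOR b4 = 79
byte 6: 07 XOR 25 = 22
byte 7: fb XOR 26 = dd

39bfca17f57922dd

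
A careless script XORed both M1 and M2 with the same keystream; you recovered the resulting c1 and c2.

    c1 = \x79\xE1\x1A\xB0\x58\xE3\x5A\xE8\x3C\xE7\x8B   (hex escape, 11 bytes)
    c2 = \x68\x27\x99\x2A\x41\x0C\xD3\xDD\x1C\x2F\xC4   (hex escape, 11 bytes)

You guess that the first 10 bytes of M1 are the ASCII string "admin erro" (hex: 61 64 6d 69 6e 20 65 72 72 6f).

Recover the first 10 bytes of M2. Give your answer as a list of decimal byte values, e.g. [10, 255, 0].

[112, 162, 238, 243, 119, 207, 236, 71, 82, 167]

First, c1 ⊕ c2 = (M1 ⊕ K) ⊕ (M2 ⊕ K) = M1 ⊕ M2, so the key drops out. Then M2 = (M1 ⊕ M2) ⊕ M1 over the first 10 bytes.
byte 0: (79 xor 68) xor 61 = 11 xor 61 = 70
byte 1: (e1 xor 27) xor 64 = c6 xor 64 = a2
byte 2: (1a xor 99) xor 6d = 83 xor 6d = ee
byte 3: (b0 xor 2a) xor 69 = 9a xor 69 = f3
byte 4: (58 xor 41) xor 6e = 19 xor 6e = 77
byte 5: (e3 xor 0c) xor 20 = ef xor 20 = cf
byte 6: (5a xor d3) xor 65 = 89 xor 65 = ec
byte 7: (e8 xor dd) xor 72 = 35 xor 72 = 47
byte 8: (3c xor 1c) xor 72 = 20 xor 72 = 52
byte 9: (e7 xor 2f) xor 6f = c8 xor 6f = a7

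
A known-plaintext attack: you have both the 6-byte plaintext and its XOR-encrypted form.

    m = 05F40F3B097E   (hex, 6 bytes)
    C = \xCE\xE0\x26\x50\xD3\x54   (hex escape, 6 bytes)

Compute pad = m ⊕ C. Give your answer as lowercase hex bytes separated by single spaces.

Since C = m ⊕ pad, XORing both sides with m gives pad = m ⊕ C.
  5 xor 206 = 203
244 xor 224 =  20
 15 xor  38 =  41
 59 xor  80 = 107
  9 xor 211 = 218
126 xor  84 =  42

cb 14 29 6b da 2a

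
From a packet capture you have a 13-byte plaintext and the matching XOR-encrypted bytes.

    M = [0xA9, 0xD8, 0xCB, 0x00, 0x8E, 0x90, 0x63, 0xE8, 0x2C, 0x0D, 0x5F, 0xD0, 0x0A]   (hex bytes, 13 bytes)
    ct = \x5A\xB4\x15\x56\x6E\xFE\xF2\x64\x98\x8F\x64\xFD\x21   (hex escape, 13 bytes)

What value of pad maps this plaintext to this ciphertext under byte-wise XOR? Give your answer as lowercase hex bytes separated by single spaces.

Since ct = M ⊕ pad, XORing both sides with M gives pad = M ⊕ ct.
a9 ^ 5a = f3
d8 ^ b4 = 6c
cb ^ 15 = de
00 ^ 56 = 56
8e ^ 6e = e0
90 ^ fe = 6e
63 ^ f2 = 91
e8 ^ 64 = 8c
2c ^ 98 = b4
0d ^ 8f = 82
5f ^ 64 = 3b
d0 ^ fd = 2d
0a ^ 21 = 2b

f3 6c de 56 e0 6e 91 8c b4 82 3b 2d 2b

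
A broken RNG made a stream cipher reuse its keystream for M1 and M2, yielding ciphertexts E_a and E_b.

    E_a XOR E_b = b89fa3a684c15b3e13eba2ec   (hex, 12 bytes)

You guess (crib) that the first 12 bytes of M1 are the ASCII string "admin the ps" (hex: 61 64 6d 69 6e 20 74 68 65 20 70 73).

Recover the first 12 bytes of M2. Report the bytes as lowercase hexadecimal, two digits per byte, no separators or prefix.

d9fbcecfeae12f5676cbd29f

Since E_a ⊕ E_b = M1 ⊕ M2, XORing with the guessed M1 bytes yields the corresponding M2 bytes: M2 = (E_a ⊕ E_b) ⊕ M1.
byte 0: b8 XOR 61 = d9
byte 1: 9f XOR 64 = fb
byte 2: a3 XOR 6d = ce
byte 3: a6 XOR 69 = cf
byte 4: 84 XOR 6e = ea
byte 5: c1 XOR 20 = e1
byte 6: 5b XOR 74 = 2f
byte 7: 3e XOR 68 = 56
byte 8: 13 XOR 65 = 76
byte 9: eb XOR 20 = cb
byte 10: a2 XOR 70 = d2
byte 11: ec XOR 73 = 9f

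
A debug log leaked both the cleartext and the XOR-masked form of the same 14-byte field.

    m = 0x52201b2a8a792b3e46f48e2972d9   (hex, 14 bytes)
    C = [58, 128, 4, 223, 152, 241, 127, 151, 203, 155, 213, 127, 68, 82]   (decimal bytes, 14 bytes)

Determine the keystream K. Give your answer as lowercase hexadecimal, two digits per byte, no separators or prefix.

68a01ff5128854a98d6f5b56368b

Since C = m ⊕ K, XORing both sides with m gives K = m ⊕ C.
byte 0: 52 xor 3a = 68
byte 1: 20 xor 80 = a0
byte 2: 1b xor 04 = 1f
byte 3: 2a xor df = f5
byte 4: 8a xor 98 = 12
byte 5: 79 xor f1 = 88
byte 6: 2b xor 7f = 54
byte 7: 3e xor 97 = a9
byte 8: 46 xor cb = 8d
byte 9: f4 xor 9b = 6f
byte 10: 8e xor d5 = 5b
byte 11: 29 xor 7f = 56
byte 12: 72 xor 44 = 36
byte 13: d9 xor 52 = 8b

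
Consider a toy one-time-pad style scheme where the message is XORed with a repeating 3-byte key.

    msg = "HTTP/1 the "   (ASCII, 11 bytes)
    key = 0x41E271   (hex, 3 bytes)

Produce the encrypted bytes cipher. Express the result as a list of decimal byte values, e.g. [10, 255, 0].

The 3-byte key repeats, so the effective keystream is 41 e2 71 41 e2 71 41 e2 71 41 e2.
byte 0:  72 ^  65 =   9
byte 1:  84 ^ 226 = 182
byte 2:  84 ^ 113 =  37
byte 3:  80 ^  65 =  17
byte 4:  47 ^ 226 = 205
byte 5:  49 ^ 113 =  64
byte 6:  32 ^  65 =  97
byte 7: 116 ^ 226 = 150
byte 8: 104 ^ 113 =  25
byte 9: 101 ^  65 =  36
byte 10:  32 ^ 226 = 194

[9, 182, 37, 17, 205, 64, 97, 150, 25, 36, 194]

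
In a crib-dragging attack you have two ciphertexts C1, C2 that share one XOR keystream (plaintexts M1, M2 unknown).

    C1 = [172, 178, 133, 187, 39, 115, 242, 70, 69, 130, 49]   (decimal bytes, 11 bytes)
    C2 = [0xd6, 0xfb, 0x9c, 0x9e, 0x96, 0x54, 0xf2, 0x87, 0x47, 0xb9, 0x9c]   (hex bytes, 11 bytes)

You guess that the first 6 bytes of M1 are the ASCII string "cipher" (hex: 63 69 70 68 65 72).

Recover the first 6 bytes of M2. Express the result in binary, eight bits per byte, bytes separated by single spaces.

00011001 00100000 01101001 01001101 11010100 01010101

First, C1 ⊕ C2 = (M1 ⊕ K) ⊕ (M2 ⊕ K) = M1 ⊕ M2, so the key drops out. Then M2 = (M1 ⊕ M2) ⊕ M1 over the first 6 bytes.
byte 0: (ac xor d6) xor 63 = 7a xor 63 = 19
byte 1: (b2 xor fb) xor 69 = 49 xor 69 = 20
byte 2: (85 xor 9c) xor 70 = 19 xor 70 = 69
byte 3: (bb xor 9e) xor 68 = 25 xor 68 = 4d
byte 4: (27 xor 96) xor 65 = b1 xor 65 = d4
byte 5: (73 xor 54) xor 72 = 27 xor 72 = 55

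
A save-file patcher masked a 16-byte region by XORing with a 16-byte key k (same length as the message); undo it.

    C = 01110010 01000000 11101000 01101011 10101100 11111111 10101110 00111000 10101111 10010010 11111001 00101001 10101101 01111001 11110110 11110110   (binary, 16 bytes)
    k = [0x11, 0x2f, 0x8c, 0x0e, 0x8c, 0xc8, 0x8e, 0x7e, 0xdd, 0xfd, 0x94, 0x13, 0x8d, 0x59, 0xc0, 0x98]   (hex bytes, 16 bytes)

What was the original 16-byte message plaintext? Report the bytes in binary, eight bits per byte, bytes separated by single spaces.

XOR is its own inverse, so applying the key byte-wise gives the result directly.
byte 0: 72 XOR 11 = 63
byte 1: 40 XOR 2f = 6f
byte 2: e8 XOR 8c = 64
byte 3: 6b XOR 0e = 65
byte 4: ac XOR 8c = 20
byte 5: ff XOR c8 = 37
byte 6: ae XOR 8e = 20
byte 7: 38 XOR 7e = 46
byte 8: af XOR dd = 72
byte 9: 92 XOR fd = 6f
byte 10: f9 XOR 94 = 6d
byte 11: 29 XOR 13 = 3a
byte 12: ad XOR 8d = 20
byte 13: 79 XOR 59 = 20
byte 14: f6 XOR c0 = 36
byte 15: f6 XOR 98 = 6e

01100011 01101111 01100100 01100101 00100000 00110111 00100000 01000110 01110010 01101111 01101101 00111010 00100000 00100000 00110110 01101110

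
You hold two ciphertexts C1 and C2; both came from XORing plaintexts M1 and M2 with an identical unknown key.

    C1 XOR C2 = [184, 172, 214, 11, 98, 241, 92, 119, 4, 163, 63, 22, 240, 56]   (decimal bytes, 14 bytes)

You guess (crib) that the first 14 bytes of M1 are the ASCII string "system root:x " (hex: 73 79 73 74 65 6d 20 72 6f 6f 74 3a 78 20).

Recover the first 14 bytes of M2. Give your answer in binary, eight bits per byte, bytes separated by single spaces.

11001011 11010101 10100101 01111111 00000111 10011100 01111100 00000101 01101011 11001100 01001011 00101100 10001000 00011000

Since C1 ⊕ C2 = M1 ⊕ M2, XORing with the guessed M1 bytes yields the corresponding M2 bytes: M2 = (C1 ⊕ C2) ⊕ M1.
b8 xor 73 = cb
ac xor 79 = d5
d6 xor 73 = a5
0b xor 74 = 7f
62 xor 65 = 07
f1 xor 6d = 9c
5c xor 20 = 7c
77 xor 72 = 05
04 xor 6f = 6b
a3 xor 6f = cc
3f xor 74 = 4b
16 xor 3a = 2c
f0 xor 78 = 88
38 xor 20 = 18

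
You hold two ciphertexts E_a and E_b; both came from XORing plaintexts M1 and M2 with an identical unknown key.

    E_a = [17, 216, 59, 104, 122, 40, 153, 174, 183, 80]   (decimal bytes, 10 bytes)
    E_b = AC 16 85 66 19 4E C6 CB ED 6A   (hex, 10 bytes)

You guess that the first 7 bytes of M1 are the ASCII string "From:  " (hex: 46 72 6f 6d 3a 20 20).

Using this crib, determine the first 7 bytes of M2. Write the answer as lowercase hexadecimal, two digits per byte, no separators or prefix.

First, E_a ⊕ E_b = (M1 ⊕ K) ⊕ (M2 ⊕ K) = M1 ⊕ M2, so the key drops out. Then M2 = (M1 ⊕ M2) ⊕ M1 over the first 7 bytes.
byte 0: (11 ⊕ ac) ⊕ 46 = bd ⊕ 46 = fb
byte 1: (d8 ⊕ 16) ⊕ 72 = ce ⊕ 72 = bc
byte 2: (3b ⊕ 85) ⊕ 6f = be ⊕ 6f = d1
byte 3: (68 ⊕ 66) ⊕ 6d = 0e ⊕ 6d = 63
byte 4: (7a ⊕ 19) ⊕ 3a = 63 ⊕ 3a = 59
byte 5: (28 ⊕ 4e) ⊕ 20 = 66 ⊕ 20 = 46
byte 6: (99 ⊕ c6) ⊕ 20 = 5f ⊕ 20 = 7f

fbbcd16359467f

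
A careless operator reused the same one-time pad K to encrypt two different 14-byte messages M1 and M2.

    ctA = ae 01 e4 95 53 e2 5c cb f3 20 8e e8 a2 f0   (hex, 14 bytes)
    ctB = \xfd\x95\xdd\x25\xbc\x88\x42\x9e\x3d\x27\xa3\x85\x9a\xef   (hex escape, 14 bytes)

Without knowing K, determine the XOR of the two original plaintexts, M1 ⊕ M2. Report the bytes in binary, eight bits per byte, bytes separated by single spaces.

ctA ⊕ ctB = (M1 ⊕ K) ⊕ (M2 ⊕ K) = M1 ⊕ M2 — the shared key cancels under XOR.
ae XOR fd = 53
01 XOR 95 = 94
e4 XOR dd = 39
95 XOR 25 = b0
53 XOR bc = ef
e2 XOR 88 = 6a
5c XOR 42 = 1e
cb XOR 9e = 55
f3 XOR 3d = ce
20 XOR 27 = 07
8e XOR a3 = 2d
e8 XOR 85 = 6d
a2 XOR 9a = 38
f0 XOR ef = 1f

01010011 10010100 00111001 10110000 11101111 01101010 00011110 01010101 11001110 00000111 00101101 01101101 00111000 00011111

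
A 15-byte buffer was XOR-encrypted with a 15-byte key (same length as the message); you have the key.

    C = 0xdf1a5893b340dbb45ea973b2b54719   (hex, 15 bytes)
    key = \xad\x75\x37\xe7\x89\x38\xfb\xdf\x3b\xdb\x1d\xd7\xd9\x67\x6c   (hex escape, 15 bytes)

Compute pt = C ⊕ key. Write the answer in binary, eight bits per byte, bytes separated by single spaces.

01110010 01101111 01101111 01110100 00111010 01111000 00100000 01101011 01100101 01110010 01101110 01100101 01101100 00100000 01110101

XOR is its own inverse, so applying the key byte-wise gives the result directly.
11011111 xor 10101101 = 01110010
00011010 xor 01110101 = 01101111
01011000 xor 00110111 = 01101111
10010011 xor 11100111 = 01110100
10110011 xor 10001001 = 00111010
01000000 xor 00111000 = 01111000
11011011 xor 11111011 = 00100000
10110100 xor 11011111 = 01101011
01011110 xor 00111011 = 01100101
10101001 xor 11011011 = 01110010
01110011 xor 00011101 = 01101110
10110010 xor 11010111 = 01100101
10110101 xor 11011001 = 01101100
01000111 xor 01100111 = 00100000
00011001 xor 01101100 = 01110101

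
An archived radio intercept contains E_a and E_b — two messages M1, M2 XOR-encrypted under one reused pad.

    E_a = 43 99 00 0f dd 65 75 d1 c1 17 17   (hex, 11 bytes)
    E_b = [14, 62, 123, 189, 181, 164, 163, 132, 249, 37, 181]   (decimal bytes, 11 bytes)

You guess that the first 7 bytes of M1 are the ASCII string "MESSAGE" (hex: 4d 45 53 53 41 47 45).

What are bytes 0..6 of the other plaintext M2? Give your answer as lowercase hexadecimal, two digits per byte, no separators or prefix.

First, E_a ⊕ E_b = (M1 ⊕ K) ⊕ (M2 ⊕ K) = M1 ⊕ M2, so the key drops out. Then M2 = (M1 ⊕ M2) ⊕ M1 over the first 7 bytes.
byte 0: (43 ^ 0e) ^ 4d = 4d ^ 4d = 00
byte 1: (99 ^ 3e) ^ 45 = a7 ^ 45 = e2
byte 2: (00 ^ 7b) ^ 53 = 7b ^ 53 = 28
byte 3: (0f ^ bd) ^ 53 = b2 ^ 53 = e1
byte 4: (dd ^ b5) ^ 41 = 68 ^ 41 = 29
byte 5: (65 ^ a4) ^ 47 = c1 ^ 47 = 86
byte 6: (75 ^ a3) ^ 45 = d6 ^ 45 = 93

00e228e1298693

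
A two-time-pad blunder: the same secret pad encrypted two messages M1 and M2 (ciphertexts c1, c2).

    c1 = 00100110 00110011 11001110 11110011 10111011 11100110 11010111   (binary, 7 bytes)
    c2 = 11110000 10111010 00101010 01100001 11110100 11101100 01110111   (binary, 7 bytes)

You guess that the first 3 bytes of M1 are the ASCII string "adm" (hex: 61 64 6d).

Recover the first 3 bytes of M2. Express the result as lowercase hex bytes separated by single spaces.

First, c1 ⊕ c2 = (M1 ⊕ K) ⊕ (M2 ⊕ K) = M1 ⊕ M2, so the key drops out. Then M2 = (M1 ⊕ M2) ⊕ M1 over the first 3 bytes.
byte 0: (26 ^ f0) ^ 61 = d6 ^ 61 = b7
byte 1: (33 ^ ba) ^ 64 = 89 ^ 64 = ed
byte 2: (ce ^ 2a) ^ 6d = e4 ^ 6d = 89

b7 ed 89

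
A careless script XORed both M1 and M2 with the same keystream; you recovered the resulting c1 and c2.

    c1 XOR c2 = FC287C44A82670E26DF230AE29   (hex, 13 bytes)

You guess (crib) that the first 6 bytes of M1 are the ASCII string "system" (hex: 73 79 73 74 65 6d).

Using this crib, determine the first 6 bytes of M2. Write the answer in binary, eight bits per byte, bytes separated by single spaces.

Since c1 ⊕ c2 = M1 ⊕ M2, XORing with the guessed M1 bytes yields the corresponding M2 bytes: M2 = (c1 ⊕ c2) ⊕ M1.
byte 0: fc xor 73 = 8f
byte 1: 28 xor 79 = 51
byte 2: 7c xor 73 = 0f
byte 3: 44 xor 74 = 30
byte 4: a8 xor 65 = cd
byte 5: 26 xor 6d = 4b

10001111 01010001 00001111 00110000 11001101 01001011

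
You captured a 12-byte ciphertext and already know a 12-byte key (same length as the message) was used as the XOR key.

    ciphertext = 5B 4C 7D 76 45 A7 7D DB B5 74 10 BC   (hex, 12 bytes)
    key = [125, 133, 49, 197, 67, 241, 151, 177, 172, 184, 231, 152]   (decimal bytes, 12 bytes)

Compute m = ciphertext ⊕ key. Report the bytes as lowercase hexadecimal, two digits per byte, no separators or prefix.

26c94cb30656ea6a19ccf724

byte 0:  91 ⊕ 125 =  38
byte 1:  76 ⊕ 133 = 201
byte 2: 125 ⊕  49 =  76
byte 3: 118 ⊕ 197 = 179
byte 4:  69 ⊕  67 =   6
byte 5: 167 ⊕ 241 =  86
byte 6: 125 ⊕ 151 = 234
byte 7: 219 ⊕ 177 = 106
byte 8: 181 ⊕ 172 =  25
byte 9: 116 ⊕ 184 = 204
byte 10:  16 ⊕ 231 = 247
byte 11: 188 ⊕ 152 =  36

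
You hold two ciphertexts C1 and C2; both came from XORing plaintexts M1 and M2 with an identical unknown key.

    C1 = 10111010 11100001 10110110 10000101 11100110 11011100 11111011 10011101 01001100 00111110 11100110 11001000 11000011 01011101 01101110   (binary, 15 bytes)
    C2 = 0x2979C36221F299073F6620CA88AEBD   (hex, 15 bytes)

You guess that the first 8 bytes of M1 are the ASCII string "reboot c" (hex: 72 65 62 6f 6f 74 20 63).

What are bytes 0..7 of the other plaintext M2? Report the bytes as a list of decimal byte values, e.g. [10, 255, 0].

First, C1 ⊕ C2 = (M1 ⊕ K) ⊕ (M2 ⊕ K) = M1 ⊕ M2, so the key drops out. Then M2 = (M1 ⊕ M2) ⊕ M1 over the first 8 bytes.
byte 0: (ba XOR 29) XOR 72 = 93 XOR 72 = e1
byte 1: (e1 XOR 79) XOR 65 = 98 XOR 65 = fd
byte 2: (b6 XOR c3) XOR 62 = 75 XOR 62 = 17
byte 3: (85 XOR 62) XOR 6f = e7 XOR 6f = 88
byte 4: (e6 XOR 21) XOR 6f = c7 XOR 6f = a8
byte 5: (dc XOR f2) XOR 74 = 2e XOR 74 = 5a
byte 6: (fb XOR 99) XOR 20 = 62 XOR 20 = 42
byte 7: (9d XOR 07) XOR 63 = 9a XOR 63 = f9

[225, 253, 23, 136, 168, 90, 66, 249]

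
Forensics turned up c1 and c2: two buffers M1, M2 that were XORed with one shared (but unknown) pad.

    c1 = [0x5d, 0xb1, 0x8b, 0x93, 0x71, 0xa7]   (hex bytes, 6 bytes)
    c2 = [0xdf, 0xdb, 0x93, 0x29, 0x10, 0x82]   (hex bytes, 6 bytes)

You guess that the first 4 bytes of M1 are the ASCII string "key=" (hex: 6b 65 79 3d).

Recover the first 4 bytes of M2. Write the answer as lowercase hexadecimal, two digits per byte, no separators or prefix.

e90f6187

First, c1 ⊕ c2 = (M1 ⊕ K) ⊕ (M2 ⊕ K) = M1 ⊕ M2, so the key drops out. Then M2 = (M1 ⊕ M2) ⊕ M1 over the first 4 bytes.
byte 0: (5d xor df) xor 6b = 82 xor 6b = e9
byte 1: (b1 xor db) xor 65 = 6a xor 65 = 0f
byte 2: (8b xor 93) xor 79 = 18 xor 79 = 61
byte 3: (93 xor 29) xor 3d = ba xor 3d = 87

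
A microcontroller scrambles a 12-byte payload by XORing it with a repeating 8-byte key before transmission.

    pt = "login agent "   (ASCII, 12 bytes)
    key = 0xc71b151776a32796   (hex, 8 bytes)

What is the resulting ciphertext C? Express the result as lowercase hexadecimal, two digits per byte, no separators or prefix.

The 8-byte key repeats, so the effective keystream is c7 1b 15 17 76 a3 27 96 c7 1b 15 17.
byte 0: 6c XOR c7 = ab
byte 1: 6f XOR 1b = 74
byte 2: 67 XOR 15 = 72
byte 3: 69 XOR 17 = 7e
byte 4: 6e XOR 76 = 18
byte 5: 20 XOR a3 = 83
byte 6: 61 XOR 27 = 46
byte 7: 67 XOR 96 = f1
byte 8: 65 XOR c7 = a2
byte 9: 6e XOR 1b = 75
byte 10: 74 XOR 15 = 61
byte 11: 20 XOR 17 = 37

ab74727e188346f1a2756137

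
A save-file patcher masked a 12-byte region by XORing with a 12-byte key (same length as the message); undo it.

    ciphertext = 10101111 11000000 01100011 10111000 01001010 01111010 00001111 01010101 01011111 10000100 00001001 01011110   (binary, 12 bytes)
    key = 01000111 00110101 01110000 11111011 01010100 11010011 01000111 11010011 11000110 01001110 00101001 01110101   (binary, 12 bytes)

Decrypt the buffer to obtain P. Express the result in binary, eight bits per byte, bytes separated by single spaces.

af XOR 47 = e8
c0 XOR 35 = f5
63 XOR 70 = 13
b8 XOR fb = 43
4a XOR 54 = 1e
7a XOR d3 = a9
0f XOR 47 = 48
55 XOR d3 = 86
5f XOR c6 = 99
84 XOR 4e = ca
09 XOR 29 = 20
5e XOR 75 = 2b

11101000 11110101 00010011 01000011 00011110 10101001 01001000 10000110 10011001 11001010 00100000 00101011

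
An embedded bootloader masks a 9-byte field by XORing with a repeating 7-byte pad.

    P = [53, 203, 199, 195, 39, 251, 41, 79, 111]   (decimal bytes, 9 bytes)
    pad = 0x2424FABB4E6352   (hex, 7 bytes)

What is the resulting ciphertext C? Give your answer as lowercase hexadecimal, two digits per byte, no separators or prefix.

The 7-byte key repeats, so the effective keystream is 24 24 fa bb 4e 63 52 24 24.
byte 0:  53 ⊕  36 =  17
byte 1: 203 ⊕  36 = 239
byte 2: 199 ⊕ 250 =  61
byte 3: 195 ⊕ 187 = 120
byte 4:  39 ⊕  78 = 105
byte 5: 251 ⊕  99 = 152
byte 6:  41 ⊕  82 = 123
byte 7:  79 ⊕  36 = 107
byte 8: 111 ⊕  36 =  75

11ef3d7869987b6b4b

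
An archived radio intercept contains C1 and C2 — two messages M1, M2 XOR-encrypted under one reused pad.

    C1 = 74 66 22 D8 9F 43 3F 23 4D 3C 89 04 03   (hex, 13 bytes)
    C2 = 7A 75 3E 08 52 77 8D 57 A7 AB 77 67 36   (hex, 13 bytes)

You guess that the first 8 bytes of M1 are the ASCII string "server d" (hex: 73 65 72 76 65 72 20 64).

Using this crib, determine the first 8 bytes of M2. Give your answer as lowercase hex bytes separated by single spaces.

7d 76 6e a6 a8 46 92 10

First, C1 ⊕ C2 = (M1 ⊕ K) ⊕ (M2 ⊕ K) = M1 ⊕ M2, so the key drops out. Then M2 = (M1 ⊕ M2) ⊕ M1 over the first 8 bytes.
byte 0: (74 ⊕ 7a) ⊕ 73 = 0e ⊕ 73 = 7d
byte 1: (66 ⊕ 75) ⊕ 65 = 13 ⊕ 65 = 76
byte 2: (22 ⊕ 3e) ⊕ 72 = 1c ⊕ 72 = 6e
byte 3: (d8 ⊕ 08) ⊕ 76 = d0 ⊕ 76 = a6
byte 4: (9f ⊕ 52) ⊕ 65 = cd ⊕ 65 = a8
byte 5: (43 ⊕ 77) ⊕ 72 = 34 ⊕ 72 = 46
byte 6: (3f ⊕ 8d) ⊕ 20 = b2 ⊕ 20 = 92
byte 7: (23 ⊕ 57) ⊕ 64 = 74 ⊕ 64 = 10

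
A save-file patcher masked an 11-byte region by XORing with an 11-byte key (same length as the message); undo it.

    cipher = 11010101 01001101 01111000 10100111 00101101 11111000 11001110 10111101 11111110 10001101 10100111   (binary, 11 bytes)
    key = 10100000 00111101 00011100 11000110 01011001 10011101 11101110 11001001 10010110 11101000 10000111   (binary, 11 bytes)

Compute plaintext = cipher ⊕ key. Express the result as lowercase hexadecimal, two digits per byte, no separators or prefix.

213 ⊕ 160 = 117
 77 ⊕  61 = 112
120 ⊕  28 = 100
167 ⊕ 198 =  97
 45 ⊕  89 = 116
248 ⊕ 157 = 101
206 ⊕ 238 =  32
189 ⊕ 201 = 116
254 ⊕ 150 = 104
141 ⊕ 232 = 101
167 ⊕ 135 =  32

7570646174652074686520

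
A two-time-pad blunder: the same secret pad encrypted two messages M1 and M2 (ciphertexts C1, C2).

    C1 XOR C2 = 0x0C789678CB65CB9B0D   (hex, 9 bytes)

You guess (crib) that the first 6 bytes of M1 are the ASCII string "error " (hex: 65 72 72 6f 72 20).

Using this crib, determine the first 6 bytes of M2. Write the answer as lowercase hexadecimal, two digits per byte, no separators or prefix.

Since C1 ⊕ C2 = M1 ⊕ M2, XORing with the guessed M1 bytes yields the corresponding M2 bytes: M2 = (C1 ⊕ C2) ⊕ M1.
0c ^ 65 = 69
78 ^ 72 = 0a
96 ^ 72 = e4
78 ^ 6f = 17
cb ^ 72 = b9
65 ^ 20 = 45

690ae417b945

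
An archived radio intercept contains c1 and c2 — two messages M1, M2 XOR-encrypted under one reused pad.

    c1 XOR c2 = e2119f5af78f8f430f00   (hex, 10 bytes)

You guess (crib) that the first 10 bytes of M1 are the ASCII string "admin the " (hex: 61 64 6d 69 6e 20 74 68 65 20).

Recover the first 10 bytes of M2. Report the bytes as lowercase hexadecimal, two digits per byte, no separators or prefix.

Since c1 ⊕ c2 = M1 ⊕ M2, XORing with the guessed M1 bytes yields the corresponding M2 bytes: M2 = (c1 ⊕ c2) ⊕ M1.
226 ^  97 = 131
 17 ^ 100 = 117
159 ^ 109 = 242
 90 ^ 105 =  51
247 ^ 110 = 153
143 ^  32 = 175
143 ^ 116 = 251
 67 ^ 104 =  43
 15 ^ 101 = 106
  0 ^  32 =  32

8375f23399affb2b6a20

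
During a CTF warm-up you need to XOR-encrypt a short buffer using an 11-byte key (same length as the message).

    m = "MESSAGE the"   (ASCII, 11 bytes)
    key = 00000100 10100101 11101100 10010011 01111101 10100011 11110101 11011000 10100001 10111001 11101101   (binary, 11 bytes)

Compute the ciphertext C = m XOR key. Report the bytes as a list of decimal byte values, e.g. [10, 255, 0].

4d ^ 04 = 49
45 ^ a5 = e0
53 ^ ec = bf
53 ^ 93 = c0
41 ^ 7d = 3c
47 ^ a3 = e4
45 ^ f5 = b0
20 ^ d8 = f8
74 ^ a1 = d5
68 ^ b9 = d1
65 ^ ed = 88

[73, 224, 191, 192, 60, 228, 176, 248, 213, 209, 136]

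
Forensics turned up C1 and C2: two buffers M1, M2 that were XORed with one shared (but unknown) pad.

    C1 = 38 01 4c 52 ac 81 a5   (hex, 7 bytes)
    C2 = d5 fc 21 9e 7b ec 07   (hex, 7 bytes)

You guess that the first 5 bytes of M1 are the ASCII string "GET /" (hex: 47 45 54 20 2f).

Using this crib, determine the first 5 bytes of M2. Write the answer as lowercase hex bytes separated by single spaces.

First, C1 ⊕ C2 = (M1 ⊕ K) ⊕ (M2 ⊕ K) = M1 ⊕ M2, so the key drops out. Then M2 = (M1 ⊕ M2) ⊕ M1 over the first 5 bytes.
byte 0: (38 ⊕ d5) ⊕ 47 = ed ⊕ 47 = aa
byte 1: (01 ⊕ fc) ⊕ 45 = fd ⊕ 45 = b8
byte 2: (4c ⊕ 21) ⊕ 54 = 6d ⊕ 54 = 39
byte 3: (52 ⊕ 9e) ⊕ 20 = cc ⊕ 20 = ec
byte 4: (ac ⊕ 7b) ⊕ 2f = d7 ⊕ 2f = f8

aa b8 39 ec f8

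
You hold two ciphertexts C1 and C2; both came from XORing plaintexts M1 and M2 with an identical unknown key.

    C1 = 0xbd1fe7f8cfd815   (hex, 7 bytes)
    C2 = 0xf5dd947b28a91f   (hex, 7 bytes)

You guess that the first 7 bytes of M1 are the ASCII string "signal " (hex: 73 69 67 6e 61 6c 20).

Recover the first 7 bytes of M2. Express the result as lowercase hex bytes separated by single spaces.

First, C1 ⊕ C2 = (M1 ⊕ K) ⊕ (M2 ⊕ K) = M1 ⊕ M2, so the key drops out. Then M2 = (M1 ⊕ M2) ⊕ M1 over the first 7 bytes.
byte 0: (bd XOR f5) XOR 73 = 48 XOR 73 = 3b
byte 1: (1f XOR dd) XOR 69 = c2 XOR 69 = ab
byte 2: (e7 XOR 94) XOR 67 = 73 XOR 67 = 14
byte 3: (f8 XOR 7b) XOR 6e = 83 XOR 6e = ed
byte 4: (cf XOR 28) XOR 61 = e7 XOR 61 = 86
byte 5: (d8 XOR a9) XOR 6c = 71 XOR 6c = 1d
byte 6: (15 XOR 1f) XOR 20 = 0a XOR 20 = 2a

3b ab 14 ed 86 1d 2a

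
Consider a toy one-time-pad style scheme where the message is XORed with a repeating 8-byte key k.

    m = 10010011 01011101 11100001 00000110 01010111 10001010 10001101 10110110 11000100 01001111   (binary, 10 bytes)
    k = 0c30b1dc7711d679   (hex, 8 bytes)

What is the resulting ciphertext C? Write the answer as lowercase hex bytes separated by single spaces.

The 8-byte key repeats, so the effective keystream is 0c 30 b1 dc 77 11 d6 79 0c 30.
byte 0: 147 xor  12 = 159
byte 1:  93 xor  48 = 109
byte 2: 225 xor 177 =  80
byte 3:   6 xor 220 = 218
byte 4:  87 xor 119 =  32
byte 5: 138 xor  17 = 155
byte 6: 141 xor 214 =  91
byte 7: 182 xor 121 = 207
byte 8: 196 xor  12 = 200
byte 9:  79 xor  48 = 127

9f 6d 50 da 20 9b 5b cf c8 7f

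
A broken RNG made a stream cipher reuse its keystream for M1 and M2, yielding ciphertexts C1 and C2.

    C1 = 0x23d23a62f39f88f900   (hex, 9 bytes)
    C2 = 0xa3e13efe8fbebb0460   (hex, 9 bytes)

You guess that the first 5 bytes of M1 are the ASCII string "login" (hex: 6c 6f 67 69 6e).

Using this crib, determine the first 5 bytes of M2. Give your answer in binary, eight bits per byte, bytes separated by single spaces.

First, C1 ⊕ C2 = (M1 ⊕ K) ⊕ (M2 ⊕ K) = M1 ⊕ M2, so the key drops out. Then M2 = (M1 ⊕ M2) ⊕ M1 over the first 5 bytes.
byte 0: (23 XOR a3) XOR 6c = 80 XOR 6c = ec
byte 1: (d2 XOR e1) XOR 6f = 33 XOR 6f = 5c
byte 2: (3a XOR 3e) XOR 67 = 04 XOR 67 = 63
byte 3: (62 XOR fe) XOR 69 = 9c XOR 69 = f5
byte 4: (f3 XOR 8f) XOR 6e = 7c XOR 6e = 12

11101100 01011100 01100011 11110101 00010010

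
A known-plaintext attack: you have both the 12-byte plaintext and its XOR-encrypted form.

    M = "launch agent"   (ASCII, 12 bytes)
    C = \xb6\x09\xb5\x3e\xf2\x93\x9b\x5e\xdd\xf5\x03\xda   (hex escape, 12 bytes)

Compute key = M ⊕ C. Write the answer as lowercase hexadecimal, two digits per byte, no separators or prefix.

da68c05091fbbb3fba906dae

Since C = M ⊕ key, XORing both sides with M gives key = M ⊕ C.
01101100 XOR 10110110 = 11011010
01100001 XOR 00001001 = 01101000
01110101 XOR 10110101 = 11000000
01101110 XOR 00111110 = 01010000
01100011 XOR 11110010 = 10010001
01101000 XOR 10010011 = 11111011
00100000 XOR 10011011 = 10111011
01100001 XOR 01011110 = 00111111
01100111 XOR 11011101 = 10111010
01100101 XOR 11110101 = 10010000
01101110 XOR 00000011 = 01101101
01110100 XOR 11011010 = 10101110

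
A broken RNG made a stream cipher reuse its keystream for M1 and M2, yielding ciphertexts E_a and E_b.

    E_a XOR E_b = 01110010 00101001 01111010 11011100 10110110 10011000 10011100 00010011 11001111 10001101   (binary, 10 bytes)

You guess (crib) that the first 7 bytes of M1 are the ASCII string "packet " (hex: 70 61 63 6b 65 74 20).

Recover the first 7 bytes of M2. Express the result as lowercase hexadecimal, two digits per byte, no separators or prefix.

024819b7d3ecbc

Since E_a ⊕ E_b = M1 ⊕ M2, XORing with the guessed M1 bytes yields the corresponding M2 bytes: M2 = (E_a ⊕ E_b) ⊕ M1.
byte 0: 72 xor 70 = 02
byte 1: 29 xor 61 = 48
byte 2: 7a xor 63 = 19
byte 3: dc xor 6b = b7
byte 4: b6 xor 65 = d3
byte 5: 98 xor 74 = ec
byte 6: 9c xor 20 = bc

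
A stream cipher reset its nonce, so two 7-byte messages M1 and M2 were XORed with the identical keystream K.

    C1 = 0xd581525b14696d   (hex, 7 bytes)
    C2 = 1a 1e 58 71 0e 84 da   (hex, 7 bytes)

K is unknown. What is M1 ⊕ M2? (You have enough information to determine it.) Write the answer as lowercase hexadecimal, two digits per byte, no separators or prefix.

C1 ⊕ C2 = (M1 ⊕ K) ⊕ (M2 ⊕ K) = M1 ⊕ M2 — the shared key cancels under XOR.
byte 0: d5 ^ 1a = cf
byte 1: 81 ^ 1e = 9f
byte 2: 52 ^ 58 = 0a
byte 3: 5b ^ 71 = 2a
byte 4: 14 ^ 0e = 1a
byte 5: 69 ^ 84 = ed
byte 6: 6d ^ da = b7

cf9f0a2a1aedb7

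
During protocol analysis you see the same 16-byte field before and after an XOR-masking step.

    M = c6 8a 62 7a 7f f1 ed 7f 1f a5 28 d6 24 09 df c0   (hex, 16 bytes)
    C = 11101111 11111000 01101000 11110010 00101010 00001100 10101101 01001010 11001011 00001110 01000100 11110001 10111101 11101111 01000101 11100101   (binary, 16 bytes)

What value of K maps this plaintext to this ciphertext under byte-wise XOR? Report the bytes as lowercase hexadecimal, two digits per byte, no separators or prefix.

29720a8855fd4035d4ab6c2799e69a25

Since C = M ⊕ K, XORing both sides with M gives K = M ⊕ C.
11000110 ⊕ 11101111 = 00101001
10001010 ⊕ 11111000 = 01110010
01100010 ⊕ 01101000 = 00001010
01111010 ⊕ 11110010 = 10001000
01111111 ⊕ 00101010 = 01010101
11110001 ⊕ 00001100 = 11111101
11101101 ⊕ 10101101 = 01000000
01111111 ⊕ 01001010 = 00110101
00011111 ⊕ 11001011 = 11010100
10100101 ⊕ 00001110 = 10101011
00101000 ⊕ 01000100 = 01101100
11010110 ⊕ 11110001 = 00100111
00100100 ⊕ 10111101 = 10011001
00001001 ⊕ 11101111 = 11100110
11011111 ⊕ 01000101 = 10011010
11000000 ⊕ 11100101 = 00100101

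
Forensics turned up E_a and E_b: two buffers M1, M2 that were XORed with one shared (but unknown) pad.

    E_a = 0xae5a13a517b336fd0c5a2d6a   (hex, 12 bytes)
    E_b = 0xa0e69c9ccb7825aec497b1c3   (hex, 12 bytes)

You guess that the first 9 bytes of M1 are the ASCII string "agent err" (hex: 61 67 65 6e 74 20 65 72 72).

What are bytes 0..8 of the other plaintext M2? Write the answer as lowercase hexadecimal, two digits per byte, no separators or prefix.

6fdbea57a8eb7621ba

First, E_a ⊕ E_b = (M1 ⊕ K) ⊕ (M2 ⊕ K) = M1 ⊕ M2, so the key drops out. Then M2 = (M1 ⊕ M2) ⊕ M1 over the first 9 bytes.
byte 0: (ae ^ a0) ^ 61 = 0e ^ 61 = 6f
byte 1: (5a ^ e6) ^ 67 = bc ^ 67 = db
byte 2: (13 ^ 9c) ^ 65 = 8f ^ 65 = ea
byte 3: (a5 ^ 9c) ^ 6e = 39 ^ 6e = 57
byte 4: (17 ^ cb) ^ 74 = dc ^ 74 = a8
byte 5: (b3 ^ 78) ^ 20 = cb ^ 20 = eb
byte 6: (36 ^ 25) ^ 65 = 13 ^ 65 = 76
byte 7: (fd ^ ae) ^ 72 = 53 ^ 72 = 21
byte 8: (0c ^ c4) ^ 72 = c8 ^ 72 = ba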